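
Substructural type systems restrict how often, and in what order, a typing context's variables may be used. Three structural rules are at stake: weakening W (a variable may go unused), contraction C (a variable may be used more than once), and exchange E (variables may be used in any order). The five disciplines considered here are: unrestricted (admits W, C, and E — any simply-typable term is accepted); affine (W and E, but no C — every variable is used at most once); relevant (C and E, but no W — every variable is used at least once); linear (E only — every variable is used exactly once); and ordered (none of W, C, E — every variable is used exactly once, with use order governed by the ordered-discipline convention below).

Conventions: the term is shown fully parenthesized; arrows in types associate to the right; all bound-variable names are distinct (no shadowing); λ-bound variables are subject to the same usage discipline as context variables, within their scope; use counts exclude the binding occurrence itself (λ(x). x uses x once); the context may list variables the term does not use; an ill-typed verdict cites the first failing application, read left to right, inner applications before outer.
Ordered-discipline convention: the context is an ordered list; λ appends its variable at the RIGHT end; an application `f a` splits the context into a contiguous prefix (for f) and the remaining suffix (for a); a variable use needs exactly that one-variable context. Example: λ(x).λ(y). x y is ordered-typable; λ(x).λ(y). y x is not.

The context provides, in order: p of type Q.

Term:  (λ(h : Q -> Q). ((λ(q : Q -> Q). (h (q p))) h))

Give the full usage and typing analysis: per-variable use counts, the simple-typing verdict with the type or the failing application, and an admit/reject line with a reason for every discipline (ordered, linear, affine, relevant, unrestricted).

use counts: p: 1×; h (λ-bound): 2×; q (λ-bound): 1×
use order (left to right): h, q, p, h
typing: ✓ — (Q -> Q) -> Q
ordered: ✗, uses contraction: h ×2
linear: ✗, uses contraction: h ×2
affine: ✗, uses contraction: h ×2
relevant: ✓, every one of p, h, q appears
unrestricted: ✓, typability at (Q -> Q) -> Q is all that's needed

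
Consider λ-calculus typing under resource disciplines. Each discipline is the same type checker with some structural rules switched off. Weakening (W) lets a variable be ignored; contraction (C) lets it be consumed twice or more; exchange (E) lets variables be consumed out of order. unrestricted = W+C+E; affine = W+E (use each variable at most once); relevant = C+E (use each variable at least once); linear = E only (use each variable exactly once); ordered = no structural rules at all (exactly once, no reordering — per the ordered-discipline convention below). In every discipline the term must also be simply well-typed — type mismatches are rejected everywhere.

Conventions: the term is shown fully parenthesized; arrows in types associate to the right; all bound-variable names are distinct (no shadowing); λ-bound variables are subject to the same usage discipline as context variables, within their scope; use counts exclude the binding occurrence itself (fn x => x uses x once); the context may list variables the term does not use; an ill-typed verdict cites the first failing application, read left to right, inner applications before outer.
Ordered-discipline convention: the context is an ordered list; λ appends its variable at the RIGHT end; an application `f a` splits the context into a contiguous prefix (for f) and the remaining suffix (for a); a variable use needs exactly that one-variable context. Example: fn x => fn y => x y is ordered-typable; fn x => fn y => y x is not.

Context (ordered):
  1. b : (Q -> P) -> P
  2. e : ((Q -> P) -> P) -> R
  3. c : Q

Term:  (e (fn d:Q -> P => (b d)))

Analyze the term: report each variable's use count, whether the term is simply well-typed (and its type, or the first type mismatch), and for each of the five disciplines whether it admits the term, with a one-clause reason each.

variable uses: b: 1; e: 1; c: 0; d (λ-bound): 1
uses in reading order: e, b, d
typing: the term checks, with type R
ordered: ✗, c never used (weakening)
linear: ✗, c never used (weakening)
affine: ✓, b, e, c, d: no repeats, contraction unneeded
relevant: ✗, c never used (weakening)
unrestricted: ✓, well-typed at R; no restrictions here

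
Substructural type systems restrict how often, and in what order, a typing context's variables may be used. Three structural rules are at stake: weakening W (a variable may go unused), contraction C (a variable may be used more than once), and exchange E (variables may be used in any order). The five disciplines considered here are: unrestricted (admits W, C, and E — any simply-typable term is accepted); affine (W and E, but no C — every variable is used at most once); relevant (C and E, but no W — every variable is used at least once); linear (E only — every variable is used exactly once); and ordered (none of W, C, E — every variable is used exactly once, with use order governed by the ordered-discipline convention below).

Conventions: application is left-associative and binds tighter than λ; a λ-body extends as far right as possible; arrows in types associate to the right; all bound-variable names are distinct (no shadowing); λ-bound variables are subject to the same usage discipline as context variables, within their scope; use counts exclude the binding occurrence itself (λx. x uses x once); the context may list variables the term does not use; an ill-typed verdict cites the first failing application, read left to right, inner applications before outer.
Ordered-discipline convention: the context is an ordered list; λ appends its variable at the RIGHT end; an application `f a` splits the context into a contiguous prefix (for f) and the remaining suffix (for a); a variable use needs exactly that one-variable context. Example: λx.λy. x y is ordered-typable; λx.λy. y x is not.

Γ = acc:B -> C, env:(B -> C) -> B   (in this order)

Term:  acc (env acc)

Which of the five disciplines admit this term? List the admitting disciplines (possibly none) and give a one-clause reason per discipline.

admitting disciplines: relevant, unrestricted
usage: acc: 2×; env: 1×
use order (left to right): acc, env, acc
typing: well-typed at C
ordered: ✗ — acc ×2 used more than once (contraction)
linear: ✗ — acc ×2 used more than once (contraction)
affine: ✗ — acc ×2 used more than once (contraction)
relevant: ✓ — every one of acc, env appears
unrestricted: ✓ — typability at C is all that's needed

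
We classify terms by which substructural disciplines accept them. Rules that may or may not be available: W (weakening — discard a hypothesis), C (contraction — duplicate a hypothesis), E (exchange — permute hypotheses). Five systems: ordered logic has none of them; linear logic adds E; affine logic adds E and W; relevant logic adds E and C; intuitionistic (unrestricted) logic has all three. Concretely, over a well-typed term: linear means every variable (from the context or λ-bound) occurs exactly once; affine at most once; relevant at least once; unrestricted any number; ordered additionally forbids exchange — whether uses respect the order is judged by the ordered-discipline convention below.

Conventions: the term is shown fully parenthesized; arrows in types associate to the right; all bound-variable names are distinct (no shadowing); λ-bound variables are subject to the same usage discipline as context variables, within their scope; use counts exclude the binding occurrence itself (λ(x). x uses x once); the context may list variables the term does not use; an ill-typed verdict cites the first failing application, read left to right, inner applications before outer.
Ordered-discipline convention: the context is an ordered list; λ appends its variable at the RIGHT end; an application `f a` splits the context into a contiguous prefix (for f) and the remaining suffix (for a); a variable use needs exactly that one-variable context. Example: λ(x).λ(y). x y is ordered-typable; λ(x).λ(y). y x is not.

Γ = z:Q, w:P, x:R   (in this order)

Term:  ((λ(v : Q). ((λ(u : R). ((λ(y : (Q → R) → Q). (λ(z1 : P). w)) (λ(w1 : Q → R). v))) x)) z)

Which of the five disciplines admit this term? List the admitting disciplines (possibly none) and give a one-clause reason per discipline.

admitted in: affine, unrestricted
use counts: z: 1×; w: 1×; x: 1×; v (bound): 1×; u (bound): 0×; y (bound): 0×; z1 (bound): 0×; w1 (bound): 0×
left-to-right use order: w, v, x, z
typing: well-typed — term : P → P
ordered ✗ (u, y, z1, w1 left unused)
linear ✗ (u, y, z1, w1 left unused)
affine ✓ (at most one use each (z, w, x, v, u, y, z1, w1))
relevant ✗ (u, y, z1, w1 left unused)
unrestricted ✓ (type-checks (P → P) and nothing is barred)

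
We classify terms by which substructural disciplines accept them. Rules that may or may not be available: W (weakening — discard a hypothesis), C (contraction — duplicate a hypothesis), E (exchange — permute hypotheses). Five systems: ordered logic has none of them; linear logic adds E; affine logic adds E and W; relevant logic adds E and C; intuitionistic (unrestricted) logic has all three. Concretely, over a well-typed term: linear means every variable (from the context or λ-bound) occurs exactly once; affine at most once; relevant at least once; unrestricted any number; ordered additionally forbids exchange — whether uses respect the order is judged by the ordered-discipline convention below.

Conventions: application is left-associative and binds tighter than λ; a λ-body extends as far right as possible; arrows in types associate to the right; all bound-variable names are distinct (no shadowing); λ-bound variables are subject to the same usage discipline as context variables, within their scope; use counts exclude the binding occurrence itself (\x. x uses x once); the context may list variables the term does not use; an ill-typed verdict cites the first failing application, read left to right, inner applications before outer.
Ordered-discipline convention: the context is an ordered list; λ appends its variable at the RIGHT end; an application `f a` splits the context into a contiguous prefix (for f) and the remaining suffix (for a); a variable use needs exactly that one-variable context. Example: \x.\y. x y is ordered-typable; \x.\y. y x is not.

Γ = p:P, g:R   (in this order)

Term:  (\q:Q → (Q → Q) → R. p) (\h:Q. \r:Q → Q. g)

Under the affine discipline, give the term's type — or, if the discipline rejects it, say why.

term : P
usage: p ×1, g ×1, q (bound) ×0, h (bound) ×0, r (bound) ×0
use order (left to right): p, g
typing: well-typed at P
per-discipline verdicts: ordered ✗ · linear ✗ · affine ✓ · relevant ✗ · unrestricted ✓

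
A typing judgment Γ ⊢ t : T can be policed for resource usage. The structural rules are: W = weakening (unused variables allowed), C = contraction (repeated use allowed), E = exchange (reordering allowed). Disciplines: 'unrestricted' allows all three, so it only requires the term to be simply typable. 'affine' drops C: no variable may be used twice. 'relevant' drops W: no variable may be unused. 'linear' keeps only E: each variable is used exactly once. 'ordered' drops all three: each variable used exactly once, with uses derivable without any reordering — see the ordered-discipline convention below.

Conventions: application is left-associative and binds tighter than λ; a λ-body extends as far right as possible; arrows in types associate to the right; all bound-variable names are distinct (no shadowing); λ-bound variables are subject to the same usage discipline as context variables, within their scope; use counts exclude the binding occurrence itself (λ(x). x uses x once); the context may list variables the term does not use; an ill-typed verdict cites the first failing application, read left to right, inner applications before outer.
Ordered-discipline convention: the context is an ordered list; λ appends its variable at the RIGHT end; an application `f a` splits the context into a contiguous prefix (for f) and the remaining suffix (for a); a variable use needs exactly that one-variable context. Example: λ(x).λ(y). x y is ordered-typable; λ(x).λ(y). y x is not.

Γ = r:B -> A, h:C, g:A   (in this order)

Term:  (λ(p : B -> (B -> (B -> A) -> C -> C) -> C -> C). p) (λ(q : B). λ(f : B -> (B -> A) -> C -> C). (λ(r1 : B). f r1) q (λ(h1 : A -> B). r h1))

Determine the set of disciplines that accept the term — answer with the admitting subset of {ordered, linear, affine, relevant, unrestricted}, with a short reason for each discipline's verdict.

admitting disciplines: none
usage: r: 1×, h: 0×, g: 0×, p (λ-bound): 1×, q (λ-bound): 1×, f (λ-bound): 1×, r1 (λ-bound): 1×, h1 (λ-bound): 1×
left-to-right use order: p, f, r1, q, r, h1
typing: ill-typed: argument of type A -> B where B is required
ordered ✗ (a type mismatch blocks all five)
linear ✗ (the type mismatch rejects it)
affine ✗ (not simply typable)
relevant ✗ (fails simple typing)
unrestricted ✗ (a type mismatch blocks all five)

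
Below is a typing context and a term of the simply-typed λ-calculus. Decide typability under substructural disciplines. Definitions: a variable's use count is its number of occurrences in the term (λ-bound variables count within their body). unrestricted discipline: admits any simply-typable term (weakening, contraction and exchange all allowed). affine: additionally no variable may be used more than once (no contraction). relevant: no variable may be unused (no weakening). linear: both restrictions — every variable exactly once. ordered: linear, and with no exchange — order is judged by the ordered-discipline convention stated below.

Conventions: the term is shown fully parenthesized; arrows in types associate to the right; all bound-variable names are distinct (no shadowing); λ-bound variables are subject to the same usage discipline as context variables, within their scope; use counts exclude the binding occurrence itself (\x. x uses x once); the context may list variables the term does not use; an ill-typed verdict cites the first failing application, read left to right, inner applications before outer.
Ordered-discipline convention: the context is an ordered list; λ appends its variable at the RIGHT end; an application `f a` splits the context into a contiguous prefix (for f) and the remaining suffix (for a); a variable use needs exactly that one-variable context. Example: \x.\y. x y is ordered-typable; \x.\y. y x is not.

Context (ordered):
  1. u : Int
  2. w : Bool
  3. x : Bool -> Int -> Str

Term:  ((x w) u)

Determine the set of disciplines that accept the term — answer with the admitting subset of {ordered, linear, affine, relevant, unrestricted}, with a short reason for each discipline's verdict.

admitted in: linear, affine, relevant, unrestricted
usage: u: 1×, w: 1×, x: 1×
order of uses: x, w, u
typing: well-typed — term : Str
ordered: ✗, needs exchange: uses follow x, w, u
linear: ✓, single use per variable (u, w, x)
affine: ✓, u, w, x: no repeats, contraction unneeded
relevant: ✓, u, w, x: all used, weakening unneeded
unrestricted: ✓, type-checks (Str) and nothing is barred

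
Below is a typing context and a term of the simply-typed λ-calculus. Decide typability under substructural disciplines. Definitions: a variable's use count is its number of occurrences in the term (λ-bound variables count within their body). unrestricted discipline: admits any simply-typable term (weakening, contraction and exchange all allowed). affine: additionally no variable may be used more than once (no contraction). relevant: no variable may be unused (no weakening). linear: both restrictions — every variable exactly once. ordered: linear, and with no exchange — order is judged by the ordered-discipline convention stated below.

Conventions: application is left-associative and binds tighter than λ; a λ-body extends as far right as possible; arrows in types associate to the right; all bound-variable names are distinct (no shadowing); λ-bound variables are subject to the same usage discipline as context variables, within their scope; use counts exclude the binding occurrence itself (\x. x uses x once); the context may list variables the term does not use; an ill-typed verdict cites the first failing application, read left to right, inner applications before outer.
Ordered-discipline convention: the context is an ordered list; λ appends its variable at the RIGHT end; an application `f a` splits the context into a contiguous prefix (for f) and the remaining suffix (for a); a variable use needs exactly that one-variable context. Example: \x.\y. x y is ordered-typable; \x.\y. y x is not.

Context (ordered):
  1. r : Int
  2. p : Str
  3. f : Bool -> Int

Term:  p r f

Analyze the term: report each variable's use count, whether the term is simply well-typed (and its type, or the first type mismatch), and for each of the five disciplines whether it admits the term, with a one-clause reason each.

use counts: r: 1; p: 1; f: 1
order of uses: p, r, f
typing: ill-typed: non-function type Str applied to an argument
ordered: ✗, a type mismatch blocks all five
linear: ✗, the type mismatch rejects it
affine: ✗, not simply typable
relevant: ✗, fails simple typing
unrestricted: ✗, a type mismatch blocks all five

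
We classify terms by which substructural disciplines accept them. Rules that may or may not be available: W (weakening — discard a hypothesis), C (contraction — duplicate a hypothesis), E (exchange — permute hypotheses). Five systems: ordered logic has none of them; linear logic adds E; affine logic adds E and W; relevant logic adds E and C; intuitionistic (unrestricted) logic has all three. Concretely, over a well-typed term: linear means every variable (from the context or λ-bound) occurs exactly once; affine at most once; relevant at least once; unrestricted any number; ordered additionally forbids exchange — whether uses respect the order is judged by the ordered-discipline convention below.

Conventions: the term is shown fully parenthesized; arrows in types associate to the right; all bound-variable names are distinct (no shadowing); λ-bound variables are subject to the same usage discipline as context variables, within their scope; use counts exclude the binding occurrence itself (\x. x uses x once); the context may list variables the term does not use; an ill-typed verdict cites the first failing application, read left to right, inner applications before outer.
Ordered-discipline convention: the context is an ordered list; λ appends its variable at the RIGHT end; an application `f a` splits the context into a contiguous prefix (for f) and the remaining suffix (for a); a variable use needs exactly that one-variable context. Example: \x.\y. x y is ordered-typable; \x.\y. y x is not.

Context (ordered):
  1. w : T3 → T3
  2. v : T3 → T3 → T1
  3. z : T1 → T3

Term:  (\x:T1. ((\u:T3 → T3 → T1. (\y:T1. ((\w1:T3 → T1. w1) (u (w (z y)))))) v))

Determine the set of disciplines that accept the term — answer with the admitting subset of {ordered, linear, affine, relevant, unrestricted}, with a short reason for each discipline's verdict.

admitting disciplines: affine, unrestricted
variable uses: w: 1×, v: 1×, z: 1×, x [bound]: 0×, u [bound]: 1×, y [bound]: 1×, w1 [bound]: 1×
use order (left to right): w1, u, w, z, y, v
typing: well-typed — term : T1 → T1 → T3 → T1
ordered: ✗ — needs weakening: x unused
linear: ✗ — needs weakening: x unused
affine: ✓ — no duplicate uses among w, v, z, x, u, y, w1
relevant: ✗ — needs weakening: x unused
unrestricted: ✓ — type-checks (T1 → T1 → T3 → T1) and nothing is barred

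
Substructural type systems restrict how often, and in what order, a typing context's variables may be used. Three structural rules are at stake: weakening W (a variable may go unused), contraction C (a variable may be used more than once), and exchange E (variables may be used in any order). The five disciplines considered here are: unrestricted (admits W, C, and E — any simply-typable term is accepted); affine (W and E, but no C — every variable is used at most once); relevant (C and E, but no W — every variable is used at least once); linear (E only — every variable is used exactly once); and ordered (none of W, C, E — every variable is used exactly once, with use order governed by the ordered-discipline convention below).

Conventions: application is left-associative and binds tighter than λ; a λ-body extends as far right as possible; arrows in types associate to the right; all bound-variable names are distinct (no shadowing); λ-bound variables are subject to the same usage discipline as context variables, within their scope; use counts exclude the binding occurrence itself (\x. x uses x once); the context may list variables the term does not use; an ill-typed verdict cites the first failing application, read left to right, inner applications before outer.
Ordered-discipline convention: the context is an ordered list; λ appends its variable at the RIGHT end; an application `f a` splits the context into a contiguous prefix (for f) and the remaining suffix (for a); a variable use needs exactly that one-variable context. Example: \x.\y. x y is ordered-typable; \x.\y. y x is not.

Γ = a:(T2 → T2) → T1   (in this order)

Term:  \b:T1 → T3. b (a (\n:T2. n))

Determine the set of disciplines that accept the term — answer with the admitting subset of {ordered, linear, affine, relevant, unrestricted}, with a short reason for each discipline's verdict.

admitted by: linear, affine, relevant, unrestricted
variable uses: a: 1, b (λ-bound): 1, n (λ-bound): 1
order of uses: b, a, n
typing: the term checks, with type (T1 → T3) → T3
ordered: ✗ — no ordered split (uses run b, a, n)
linear: ✓ — single use per variable (a, b, n)
affine: ✓ — no duplicate uses among a, b, n
relevant: ✓ — a, b, n: all used, weakening unneeded
unrestricted: ✓ — well-typed at (T1 → T3) → T3; no restrictions here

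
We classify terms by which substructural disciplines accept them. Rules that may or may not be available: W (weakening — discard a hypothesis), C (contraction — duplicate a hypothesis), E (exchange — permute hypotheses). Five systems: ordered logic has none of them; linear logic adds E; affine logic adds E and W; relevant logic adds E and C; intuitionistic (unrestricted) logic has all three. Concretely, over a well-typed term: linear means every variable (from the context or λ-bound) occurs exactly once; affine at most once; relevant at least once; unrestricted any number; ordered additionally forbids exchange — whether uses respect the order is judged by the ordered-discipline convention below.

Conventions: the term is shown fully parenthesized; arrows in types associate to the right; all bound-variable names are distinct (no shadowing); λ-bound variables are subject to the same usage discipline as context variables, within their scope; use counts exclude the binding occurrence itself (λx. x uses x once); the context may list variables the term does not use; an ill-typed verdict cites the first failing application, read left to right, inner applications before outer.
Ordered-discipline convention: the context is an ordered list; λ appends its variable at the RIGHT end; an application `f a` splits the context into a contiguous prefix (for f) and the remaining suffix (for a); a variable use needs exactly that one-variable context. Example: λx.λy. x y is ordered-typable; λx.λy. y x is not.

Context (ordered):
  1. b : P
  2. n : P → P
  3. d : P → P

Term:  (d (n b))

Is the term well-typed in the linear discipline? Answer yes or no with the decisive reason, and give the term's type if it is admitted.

yes — single use per variable (b, n, d); term : P
use counts: b=1; n=1; d=1
order of uses: d, n, b
typing: well-typed at P
summary: ordered ✗; linear ✓; affine ✓; relevant ✓; unrestricted ✓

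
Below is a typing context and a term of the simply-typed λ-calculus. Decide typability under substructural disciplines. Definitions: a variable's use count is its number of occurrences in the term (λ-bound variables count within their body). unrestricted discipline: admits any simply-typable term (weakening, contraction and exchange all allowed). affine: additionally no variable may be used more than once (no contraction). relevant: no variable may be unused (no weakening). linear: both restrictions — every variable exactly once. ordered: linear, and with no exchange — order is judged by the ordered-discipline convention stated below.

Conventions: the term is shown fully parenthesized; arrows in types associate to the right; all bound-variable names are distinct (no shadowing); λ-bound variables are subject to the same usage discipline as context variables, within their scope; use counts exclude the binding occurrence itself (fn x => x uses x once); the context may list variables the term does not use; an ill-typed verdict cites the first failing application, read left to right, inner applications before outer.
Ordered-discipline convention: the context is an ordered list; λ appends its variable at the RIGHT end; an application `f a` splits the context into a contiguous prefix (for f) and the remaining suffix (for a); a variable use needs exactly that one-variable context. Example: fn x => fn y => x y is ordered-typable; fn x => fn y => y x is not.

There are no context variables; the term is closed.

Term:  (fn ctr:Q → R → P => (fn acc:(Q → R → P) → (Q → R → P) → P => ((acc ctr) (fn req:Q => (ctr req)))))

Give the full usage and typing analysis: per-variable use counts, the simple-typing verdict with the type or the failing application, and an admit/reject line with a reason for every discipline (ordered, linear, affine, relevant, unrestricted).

variable uses: ctr (bound) ×2, acc (bound) ×1, req (bound) ×1
left-to-right use order: acc, ctr, ctr, req
typing: well-typed at (Q → R → P) → ((Q → R → P) → (Q → R → P) → P) → P
ordered ✗ (uses contraction: ctr ×2)
linear ✗ (uses contraction: ctr ×2)
affine ✗ (uses contraction: ctr ×2)
relevant ✓ (at least one use each (ctr, acc, req))
unrestricted ✓ (simply typable at (Q → R → P) → ((Q → R → P) → (Q → R → P) → P) → P; W, C, E all held)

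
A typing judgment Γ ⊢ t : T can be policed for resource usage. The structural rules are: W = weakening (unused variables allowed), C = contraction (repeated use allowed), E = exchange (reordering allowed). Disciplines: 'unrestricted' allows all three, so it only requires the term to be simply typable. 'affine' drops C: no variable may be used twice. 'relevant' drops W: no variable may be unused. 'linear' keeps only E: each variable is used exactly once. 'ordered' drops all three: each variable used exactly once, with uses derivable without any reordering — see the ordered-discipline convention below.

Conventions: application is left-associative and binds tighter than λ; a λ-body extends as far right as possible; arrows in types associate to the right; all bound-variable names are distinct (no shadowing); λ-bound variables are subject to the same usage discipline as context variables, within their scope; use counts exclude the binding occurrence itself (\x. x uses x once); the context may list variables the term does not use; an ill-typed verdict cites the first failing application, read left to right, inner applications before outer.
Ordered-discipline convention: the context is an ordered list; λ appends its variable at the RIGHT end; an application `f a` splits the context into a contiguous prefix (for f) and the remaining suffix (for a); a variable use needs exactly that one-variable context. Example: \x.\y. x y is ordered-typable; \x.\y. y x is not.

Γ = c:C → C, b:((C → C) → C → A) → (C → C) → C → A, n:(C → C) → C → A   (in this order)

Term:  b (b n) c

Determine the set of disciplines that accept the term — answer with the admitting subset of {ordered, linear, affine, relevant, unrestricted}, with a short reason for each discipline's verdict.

accepted by: relevant, unrestricted
counts: c=1; b=2; n=1
use order (left to right): b, b, n, c
typing: ✓ — C → A
ordered: ✗ — repeated use of b ×2
linear: ✗ — repeated use of b ×2
affine: ✗ — repeated use of b ×2
relevant: ✓ — every one of c, b, n appears
unrestricted: ✓ — well-typed at C → A; no restrictions here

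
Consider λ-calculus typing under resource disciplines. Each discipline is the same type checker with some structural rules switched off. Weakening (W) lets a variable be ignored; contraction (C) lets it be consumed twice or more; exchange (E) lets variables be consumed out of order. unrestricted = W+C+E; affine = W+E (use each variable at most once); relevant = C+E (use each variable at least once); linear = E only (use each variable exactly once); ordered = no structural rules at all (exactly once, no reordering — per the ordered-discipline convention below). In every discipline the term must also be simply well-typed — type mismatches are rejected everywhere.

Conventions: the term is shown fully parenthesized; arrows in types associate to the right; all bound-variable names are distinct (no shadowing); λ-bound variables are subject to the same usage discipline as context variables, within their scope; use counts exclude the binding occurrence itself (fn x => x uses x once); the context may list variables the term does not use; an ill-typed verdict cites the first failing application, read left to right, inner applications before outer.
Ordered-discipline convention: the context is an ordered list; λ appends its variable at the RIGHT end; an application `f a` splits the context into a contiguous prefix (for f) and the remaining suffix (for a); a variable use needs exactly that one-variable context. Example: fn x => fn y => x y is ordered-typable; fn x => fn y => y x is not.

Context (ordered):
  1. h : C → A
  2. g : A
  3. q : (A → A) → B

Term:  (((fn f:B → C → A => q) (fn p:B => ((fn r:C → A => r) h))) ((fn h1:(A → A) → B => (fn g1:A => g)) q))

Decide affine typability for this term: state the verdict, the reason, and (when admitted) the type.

no — repeated use of q ×2
usage: h ×1, g ×1, q ×2, f (bound) ×0, p (bound) ×0, r (bound) ×1, h1 (bound) ×0, g1 (bound) ×0
order of uses: q, r, h, g, q
typing: well-typed at B
all disciplines: ordered ✗; linear ✗; affine ✗; relevant ✗; unrestricted ✓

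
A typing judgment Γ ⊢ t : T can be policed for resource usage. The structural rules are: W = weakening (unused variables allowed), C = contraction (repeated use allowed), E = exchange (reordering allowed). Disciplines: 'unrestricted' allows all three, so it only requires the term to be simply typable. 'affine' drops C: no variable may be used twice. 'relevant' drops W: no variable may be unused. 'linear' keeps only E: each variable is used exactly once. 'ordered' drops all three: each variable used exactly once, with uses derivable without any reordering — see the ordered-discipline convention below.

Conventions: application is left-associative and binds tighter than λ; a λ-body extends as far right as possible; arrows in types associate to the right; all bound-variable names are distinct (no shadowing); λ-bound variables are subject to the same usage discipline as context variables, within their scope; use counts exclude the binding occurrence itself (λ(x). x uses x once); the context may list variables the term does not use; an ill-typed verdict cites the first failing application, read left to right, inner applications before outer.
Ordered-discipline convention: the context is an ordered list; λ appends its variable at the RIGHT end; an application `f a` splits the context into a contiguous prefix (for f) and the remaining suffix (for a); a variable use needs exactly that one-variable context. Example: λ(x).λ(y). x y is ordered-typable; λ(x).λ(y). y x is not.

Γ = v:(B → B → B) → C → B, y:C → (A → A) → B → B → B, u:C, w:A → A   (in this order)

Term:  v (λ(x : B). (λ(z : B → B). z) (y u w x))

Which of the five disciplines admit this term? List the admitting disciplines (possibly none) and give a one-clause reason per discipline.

accepted by: ordered, linear, affine, relevant, unrestricted
variable uses: v ×1, y ×1, u ×1, w ×1, x (bound) ×1, z (bound) ×1
use order (left to right): v, z, y, u, w, x
typing: ✓ — C → B
ordered: ✓ — single-use (v, y, u, w, x, z), ordered derivation ok
linear: ✓ — single use per variable (v, y, u, w, x, z)
affine: ✓ — at most one use each (v, y, u, w, x, z)
relevant: ✓ — v, y, u, w, x, z: all used, weakening unneeded
unrestricted: ✓ — typability at C → B is all that's needed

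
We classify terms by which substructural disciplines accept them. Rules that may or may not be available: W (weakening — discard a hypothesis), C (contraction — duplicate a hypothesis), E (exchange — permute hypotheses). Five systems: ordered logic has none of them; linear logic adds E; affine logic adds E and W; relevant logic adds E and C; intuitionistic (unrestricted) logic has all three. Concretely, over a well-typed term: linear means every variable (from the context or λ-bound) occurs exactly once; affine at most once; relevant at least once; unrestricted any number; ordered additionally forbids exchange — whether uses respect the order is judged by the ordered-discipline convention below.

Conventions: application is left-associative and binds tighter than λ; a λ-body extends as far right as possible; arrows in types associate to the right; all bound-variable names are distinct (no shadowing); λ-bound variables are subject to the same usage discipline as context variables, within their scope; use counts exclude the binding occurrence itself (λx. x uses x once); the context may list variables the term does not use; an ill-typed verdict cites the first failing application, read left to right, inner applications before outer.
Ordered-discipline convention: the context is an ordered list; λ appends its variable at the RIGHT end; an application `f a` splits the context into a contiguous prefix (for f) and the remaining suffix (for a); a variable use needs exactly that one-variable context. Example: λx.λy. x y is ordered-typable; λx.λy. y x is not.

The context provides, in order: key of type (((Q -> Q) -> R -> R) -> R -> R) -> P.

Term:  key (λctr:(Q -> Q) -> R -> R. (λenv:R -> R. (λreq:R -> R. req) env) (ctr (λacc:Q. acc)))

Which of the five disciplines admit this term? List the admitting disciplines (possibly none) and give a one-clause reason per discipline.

admitted in: ordered, linear, affine, relevant, unrestricted
use counts: key: 1×; ctr [bound]: 1×; env [bound]: 1×; req [bound]: 1×; acc [bound]: 1×
uses in reading order: key, req, env, ctr, acc
typing: well-typed at P
ordered: ✓, key, ctr, env, req, acc once each; derivable with no W/C/E
linear: ✓, each of key, ctr, env, req, acc used exactly once
affine: ✓, no duplicate uses among key, ctr, env, req, acc
relevant: ✓, at least one use each (key, ctr, env, req, acc)
unrestricted: ✓, simply typable at P; W, C, E all held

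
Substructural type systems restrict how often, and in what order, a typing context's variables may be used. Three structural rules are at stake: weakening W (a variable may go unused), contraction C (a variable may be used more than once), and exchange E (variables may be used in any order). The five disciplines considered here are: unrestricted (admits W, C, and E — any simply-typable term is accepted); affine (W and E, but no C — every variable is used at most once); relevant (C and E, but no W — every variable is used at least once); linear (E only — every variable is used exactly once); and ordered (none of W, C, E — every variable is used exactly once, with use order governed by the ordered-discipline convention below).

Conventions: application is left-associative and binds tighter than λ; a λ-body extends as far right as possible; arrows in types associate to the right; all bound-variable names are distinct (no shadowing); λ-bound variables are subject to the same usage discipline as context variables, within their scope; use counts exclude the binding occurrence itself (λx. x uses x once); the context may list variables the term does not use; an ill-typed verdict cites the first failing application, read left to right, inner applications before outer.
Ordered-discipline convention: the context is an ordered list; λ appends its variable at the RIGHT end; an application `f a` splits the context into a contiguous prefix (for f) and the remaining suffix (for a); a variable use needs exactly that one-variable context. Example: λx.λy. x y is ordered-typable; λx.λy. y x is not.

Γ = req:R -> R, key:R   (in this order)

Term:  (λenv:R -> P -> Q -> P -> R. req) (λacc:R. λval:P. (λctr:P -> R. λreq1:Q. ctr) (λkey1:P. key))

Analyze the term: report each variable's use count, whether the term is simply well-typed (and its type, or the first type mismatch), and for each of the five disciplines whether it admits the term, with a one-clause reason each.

counts: req=1, key=1, env (λ-bound)=0, acc (λ-bound)=0, val (λ-bound)=0, ctr (λ-bound)=1, req1 (λ-bound)=0, key1 (λ-bound)=0
order of uses: req, ctr, key
typing: the term checks, with type R -> R
ordered: ✗ — env, acc, val, req1, key1 never used (weakening)
linear: ✗ — env, acc, val, req1, key1 never used (weakening)
affine: ✓ — req, key, env, acc, val, ctr, req1, key1: no repeats, contraction unneeded
relevant: ✗ — env, acc, val, req1, key1 never used (weakening)
unrestricted: ✓ — well-typed at R -> R; no restrictions here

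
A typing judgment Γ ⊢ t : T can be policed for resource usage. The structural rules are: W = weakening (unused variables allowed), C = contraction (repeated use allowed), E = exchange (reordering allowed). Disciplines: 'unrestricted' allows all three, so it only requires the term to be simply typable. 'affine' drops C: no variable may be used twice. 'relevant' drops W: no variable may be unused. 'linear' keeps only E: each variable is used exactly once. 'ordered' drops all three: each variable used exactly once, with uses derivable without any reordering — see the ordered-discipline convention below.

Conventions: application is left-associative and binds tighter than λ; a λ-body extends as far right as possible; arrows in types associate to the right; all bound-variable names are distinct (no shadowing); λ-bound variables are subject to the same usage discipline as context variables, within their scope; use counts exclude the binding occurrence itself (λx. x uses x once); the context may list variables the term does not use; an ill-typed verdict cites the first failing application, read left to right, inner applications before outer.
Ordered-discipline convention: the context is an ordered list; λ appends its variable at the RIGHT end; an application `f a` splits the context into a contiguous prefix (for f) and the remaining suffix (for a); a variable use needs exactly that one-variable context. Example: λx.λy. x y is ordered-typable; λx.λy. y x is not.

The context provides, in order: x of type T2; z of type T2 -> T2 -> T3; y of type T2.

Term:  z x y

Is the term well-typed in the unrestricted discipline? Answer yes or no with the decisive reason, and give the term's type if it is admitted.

yes — type-checks (T3) and nothing is barred; term : T3
usage: x=1, z=1, y=1
order of uses: z, x, y
typing: ✓ — T3
all disciplines: ordered ✗ · linear ✓ · affine ✓ · relevant ✓ · unrestricted ✓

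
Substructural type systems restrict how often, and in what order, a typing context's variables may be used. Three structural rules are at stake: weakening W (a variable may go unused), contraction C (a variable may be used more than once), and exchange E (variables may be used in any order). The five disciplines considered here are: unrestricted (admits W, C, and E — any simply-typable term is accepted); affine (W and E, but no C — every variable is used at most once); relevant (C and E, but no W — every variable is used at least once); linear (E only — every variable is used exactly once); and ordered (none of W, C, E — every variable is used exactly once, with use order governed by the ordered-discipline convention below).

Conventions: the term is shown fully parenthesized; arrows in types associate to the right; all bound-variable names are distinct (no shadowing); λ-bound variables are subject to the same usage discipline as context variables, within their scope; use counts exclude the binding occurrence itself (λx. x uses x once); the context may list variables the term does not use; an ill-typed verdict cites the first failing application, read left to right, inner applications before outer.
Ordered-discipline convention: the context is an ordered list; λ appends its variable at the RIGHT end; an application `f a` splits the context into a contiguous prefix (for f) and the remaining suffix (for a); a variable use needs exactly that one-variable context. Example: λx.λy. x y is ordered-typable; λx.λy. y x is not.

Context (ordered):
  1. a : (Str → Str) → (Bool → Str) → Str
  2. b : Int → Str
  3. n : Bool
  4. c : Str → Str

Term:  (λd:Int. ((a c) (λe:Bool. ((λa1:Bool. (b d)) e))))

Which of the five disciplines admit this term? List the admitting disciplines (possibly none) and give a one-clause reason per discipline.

admitted in: affine, unrestricted
use counts: a: 1, b: 1, n: 0, c: 1, d (bound): 1, e (bound): 1, a1 (bound): 0
order of uses: a, c, b, d, e
typing: well-typed — term : Int → Str
ordered: ✗, needs weakening: n, a1 unused
linear: ✗, needs weakening: n, a1 unused
affine: ✓, a, b, n, c, d, e, a1: no repeats, contraction unneeded
relevant: ✗, needs weakening: n, a1 unused
unrestricted: ✓, type-checks (Int → Str) and nothing is barred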